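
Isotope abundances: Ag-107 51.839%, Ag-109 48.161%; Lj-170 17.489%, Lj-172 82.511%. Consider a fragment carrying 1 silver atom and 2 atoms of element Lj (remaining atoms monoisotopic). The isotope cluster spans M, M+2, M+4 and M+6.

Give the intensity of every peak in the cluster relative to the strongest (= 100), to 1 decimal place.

3.2 : 33.4 : 100.0 : 66.7

Silver pattern (n=1): 0.51839 : 0.48161
Element Lj pattern (n=2): 0.03058651 : 0.28860698 : 0.68080651
Convolve the two distributions (both contribute in 2-u steps):
  M: 0.51839×0.03058651 = 0.015856
  M+2: 0.51839×0.28860698 + 0.48161×0.03058651 = 0.164342
  M+4: 0.51839×0.68080651 + 0.48161×0.28860698 = 0.491919
  M+6: 0.48161×0.68080651 = 0.327883
Scale to base peak (0.491919) = 100: 3.2 : 33.4 : 100.0 : 66.7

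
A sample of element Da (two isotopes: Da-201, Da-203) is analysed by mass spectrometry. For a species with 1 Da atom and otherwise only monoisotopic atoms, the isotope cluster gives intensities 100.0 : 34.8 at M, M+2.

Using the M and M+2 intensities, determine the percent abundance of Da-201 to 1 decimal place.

74.2%

Let p = fractional abundance of Da-201. I(M+2)/I(M) = [C(1,1)·p^0·(1−p)] / p^1 = 1·(1−p)/p = 34.8/100.0 = 0.3480
(1−p)/p = 0.3480/1 = 0.3480  ⇒  p = 1/(1 + 0.3480) = 0.7418
Da-201: 74.2%, Da-203: 25.8%.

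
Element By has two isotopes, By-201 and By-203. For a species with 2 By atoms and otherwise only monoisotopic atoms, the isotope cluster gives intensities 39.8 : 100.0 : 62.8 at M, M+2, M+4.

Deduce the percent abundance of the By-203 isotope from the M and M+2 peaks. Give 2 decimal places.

Let p = fractional abundance of By-201. I(M+2)/I(M) = [C(2,1)·p^1·(1−p)] / p^2 = 2·(1−p)/p = 100.0/39.8 = 2.5126
(1−p)/p = 2.5126/2 = 1.2563  ⇒  p = 1/(1 + 1.2563) = 0.4432
By-201: 44.32%, By-203: 55.68%.

55.68%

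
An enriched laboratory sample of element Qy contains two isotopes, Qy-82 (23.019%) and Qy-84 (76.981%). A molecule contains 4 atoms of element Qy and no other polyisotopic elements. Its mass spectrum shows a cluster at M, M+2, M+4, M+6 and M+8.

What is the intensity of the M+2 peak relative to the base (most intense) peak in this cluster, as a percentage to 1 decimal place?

Term probabilities: M 0.0028, M+2 0.0376, M+4 0.1884, M+6 0.4200, M+8 0.3512. Base peak = M+6.
P(M+6) = C(4,3) × 0.23019^1 × 0.76981^3 = 4 × 0.23019 × 0.45619513 = 0.420046 (base)
P(M+2) = C(4,1) × 0.23019^3 × 0.76981^1 = 4 × 0.01219718 × 0.76981 = 0.037558
Relative intensity = 0.037558 / 0.420046 × 100 = 8.9

8.9%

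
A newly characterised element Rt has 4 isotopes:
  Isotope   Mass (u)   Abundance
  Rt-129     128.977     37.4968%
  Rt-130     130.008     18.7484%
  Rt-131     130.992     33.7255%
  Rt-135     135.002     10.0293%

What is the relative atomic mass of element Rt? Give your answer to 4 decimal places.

130.4541 u

Weight each isotope mass by its fractional abundance: 0.374968 × 128.977 + 0.187484 × 130.008 + 0.337255 × 130.992 + 0.100293 × 135.002
= 48.36225 + 24.37442 + 44.17771 + 13.53976 = 130.45414 u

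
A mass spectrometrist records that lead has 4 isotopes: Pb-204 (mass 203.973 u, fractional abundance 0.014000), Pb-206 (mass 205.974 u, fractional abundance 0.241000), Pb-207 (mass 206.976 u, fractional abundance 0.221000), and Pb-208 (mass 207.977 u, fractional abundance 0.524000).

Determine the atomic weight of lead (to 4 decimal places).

207.2170 u

Weight each isotope mass by its fractional abundance: 0.014000 × 203.973 + 0.241000 × 205.974 + 0.221000 × 206.976 + 0.524000 × 207.977
= 2.85562 + 49.63973 + 45.74170 + 108.97995 = 207.21700 u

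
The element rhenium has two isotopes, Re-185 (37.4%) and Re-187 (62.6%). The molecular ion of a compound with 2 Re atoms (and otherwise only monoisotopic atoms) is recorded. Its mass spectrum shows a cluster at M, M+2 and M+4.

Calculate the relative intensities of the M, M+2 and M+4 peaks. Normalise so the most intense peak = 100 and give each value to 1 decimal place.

The 2 Re atoms are independent, so intensities follow the terms of (0.374 + 0.626)^2.
P(M) = 0.374^2 = 0.139876
P(M+2) = 2 × 0.374^1 × 0.626^1 = 0.468248
P(M+4) = 0.626^2 = 0.391876
The M+2 peak is largest (0.468248); scaling to 100 gives 29.9 : 100.0 : 83.7.

29.9 : 100.0 : 83.7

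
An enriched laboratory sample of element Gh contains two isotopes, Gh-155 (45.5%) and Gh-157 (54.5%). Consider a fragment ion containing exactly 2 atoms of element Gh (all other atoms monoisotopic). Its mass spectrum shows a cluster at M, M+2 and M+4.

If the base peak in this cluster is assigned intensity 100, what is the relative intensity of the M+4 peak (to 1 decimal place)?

Binomial terms of (0.455 + 0.545)^2: M 0.2070, M+2 0.4959, M+4 0.2970 → M+2 is the base peak.
P(M+2) = C(2,1) × 0.455^1 × 0.545^1 = 2 × 0.4550 × 0.5450 = 0.495950 (base)
P(M+4) = C(2,2) × 0.455^0 × 0.545^2 = 1 × 1.0000 × 0.297025 = 0.297025
Relative intensity = 0.297025 / 0.495950 × 100 = 59.9

59.9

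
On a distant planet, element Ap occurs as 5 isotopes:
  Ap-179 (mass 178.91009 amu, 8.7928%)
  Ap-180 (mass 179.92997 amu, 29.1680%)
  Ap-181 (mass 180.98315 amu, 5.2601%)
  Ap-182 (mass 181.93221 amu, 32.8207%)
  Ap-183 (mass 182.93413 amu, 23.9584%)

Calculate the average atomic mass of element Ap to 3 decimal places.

Average mass = Σ (abundance × isotope mass) = 0.087928 × 178.91009 + 0.291680 × 179.92997 + 0.052601 × 180.98315 + 0.328207 × 181.93221 + 0.239584 × 182.93413
= 15.731206 + 52.481974 + 9.519895 + 59.711425 + 43.828091 = 181.272591 amu

181.273 amu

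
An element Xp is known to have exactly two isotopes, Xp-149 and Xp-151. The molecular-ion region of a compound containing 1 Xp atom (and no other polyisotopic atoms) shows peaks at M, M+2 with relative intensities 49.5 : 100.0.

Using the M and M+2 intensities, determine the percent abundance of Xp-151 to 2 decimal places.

Let p = fractional abundance of Xp-149. I(M+2)/I(M) = [C(1,1)·p^0·(1−p)] / p^1 = 1·(1−p)/p = 100.0/49.5 = 2.0202
(1−p)/p = 2.0202/1 = 2.0202  ⇒  p = 1/(1 + 2.0202) = 0.3311
Xp-149: 33.11%, Xp-151: 66.89%.

66.89%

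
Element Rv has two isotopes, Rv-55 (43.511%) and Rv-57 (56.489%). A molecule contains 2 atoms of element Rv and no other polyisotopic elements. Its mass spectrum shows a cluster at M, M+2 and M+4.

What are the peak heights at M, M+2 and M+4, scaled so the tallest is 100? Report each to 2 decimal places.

The 2 Rv atoms are independent, so intensities follow the terms of (0.43511 + 0.56489)^2.
P(M) = 0.43511^2 = 0.189321
P(M+2) = 2 × 0.43511^1 × 0.56489^1 = 0.491579
P(M+4) = 0.56489^2 = 0.319101
The M+2 peak is largest (0.491579); scaling to 100 gives 38.51 : 100.00 : 64.91.

38.51 : 100.00 : 64.91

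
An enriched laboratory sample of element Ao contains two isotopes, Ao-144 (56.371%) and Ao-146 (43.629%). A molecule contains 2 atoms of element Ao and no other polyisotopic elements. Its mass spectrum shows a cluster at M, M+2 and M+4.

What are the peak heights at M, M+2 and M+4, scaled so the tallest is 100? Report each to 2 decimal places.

Expanding (0.56371 + 0.43629)^2:
P(M) = 0.56371^2 = 0.317769
P(M+2) = 2 × 0.56371^1 × 0.43629^1 = 0.491882
P(M+4) = 0.43629^2 = 0.190349
The M+2 peak is largest (0.491882); scaling to 100 gives 64.60 : 100.00 : 38.70.

64.60 : 100.00 : 38.70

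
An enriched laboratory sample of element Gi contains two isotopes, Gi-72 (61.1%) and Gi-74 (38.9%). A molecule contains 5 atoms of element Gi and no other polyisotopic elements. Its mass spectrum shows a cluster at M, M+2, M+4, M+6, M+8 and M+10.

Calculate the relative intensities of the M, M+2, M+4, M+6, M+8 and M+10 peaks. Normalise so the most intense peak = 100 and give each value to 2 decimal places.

Expanding (0.611 + 0.389)^5:
P(M) = 0.611^5 = 0.085154
P(M+2) = 5 × 0.611^4 × 0.389^1 = 0.271072
P(M+4) = 10 × 0.611^3 × 0.389^2 = 0.345162
P(M+6) = 10 × 0.611^2 × 0.389^3 = 0.219751
P(M+8) = 5 × 0.611^1 × 0.389^4 = 0.069954
P(M+10) = 0.389^5 = 0.008907
The M+4 peak is largest (0.345162); scaling to 100 gives 24.67 : 78.53 : 100.00 : 63.67 : 20.27 : 2.58.

24.67 : 78.53 : 100.00 : 63.67 : 20.27 : 2.58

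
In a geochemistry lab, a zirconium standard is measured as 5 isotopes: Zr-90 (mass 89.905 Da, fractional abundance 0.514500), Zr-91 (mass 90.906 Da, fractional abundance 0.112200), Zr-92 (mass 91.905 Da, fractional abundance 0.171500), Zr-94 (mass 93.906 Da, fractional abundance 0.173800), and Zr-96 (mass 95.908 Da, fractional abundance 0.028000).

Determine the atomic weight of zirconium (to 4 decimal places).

91.2238 Da

Average mass = Σ (abundance × isotope mass) = 0.514500 × 89.905 + 0.112200 × 90.906 + 0.171500 × 91.905 + 0.173800 × 93.906 + 0.028000 × 95.908
= 46.25612 + 10.19965 + 15.76171 + 16.32086 + 2.68542 = 91.22376 Da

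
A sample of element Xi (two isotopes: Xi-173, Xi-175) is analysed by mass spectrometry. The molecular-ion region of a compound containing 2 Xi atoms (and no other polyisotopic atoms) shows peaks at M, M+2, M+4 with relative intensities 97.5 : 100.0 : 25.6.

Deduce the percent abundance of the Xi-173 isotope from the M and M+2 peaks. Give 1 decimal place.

66.1%

If p is the fraction of Xi that is Xi-173, then I(M+2)/I(M) = [C(2,1)·p^1·(1−p)] / p^2 = 2·(1−p)/p = 100.0/97.5 = 1.0256
(1−p)/p = 1.0256/2 = 0.5128  ⇒  p = 1/(1 + 0.5128) = 0.6610
Xi-173: 66.1%, Xi-175: 33.9%.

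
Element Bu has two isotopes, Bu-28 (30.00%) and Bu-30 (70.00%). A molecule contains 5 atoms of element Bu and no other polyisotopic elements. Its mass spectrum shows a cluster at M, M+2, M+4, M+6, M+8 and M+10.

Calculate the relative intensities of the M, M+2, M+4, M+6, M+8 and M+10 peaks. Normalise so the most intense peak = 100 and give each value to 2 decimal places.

0.67 : 7.87 : 36.73 : 85.71 : 100.00 : 46.67

Expanding (0.3000 + 0.7000)^5:
P(M) = 0.3000^5 = 0.002430
P(M+2) = 5 × 0.3000^4 × 0.7000^1 = 0.028350
P(M+4) = 10 × 0.3000^3 × 0.7000^2 = 0.132300
P(M+6) = 10 × 0.3000^2 × 0.7000^3 = 0.308700
P(M+8) = 5 × 0.3000^1 × 0.7000^4 = 0.360150
P(M+10) = 0.7000^5 = 0.168070
The M+8 peak is largest (0.360150); scaling to 100 gives 0.67 : 7.87 : 36.73 : 85.71 : 100.00 : 46.67.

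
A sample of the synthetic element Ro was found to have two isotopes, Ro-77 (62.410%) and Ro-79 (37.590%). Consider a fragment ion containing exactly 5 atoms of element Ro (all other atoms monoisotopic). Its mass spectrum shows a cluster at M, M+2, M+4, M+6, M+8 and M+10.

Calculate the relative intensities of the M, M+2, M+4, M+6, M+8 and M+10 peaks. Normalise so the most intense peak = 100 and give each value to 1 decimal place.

Each Ro atom is independently Ro-77 (p = 0.62410) or Ro-79 (q = 0.37590); the cluster is the binomial expansion (p + q)^5.
P(M) = 0.62410^5 = 0.094683
P(M+2) = 5 × 0.62410^4 × 0.37590^1 = 0.285141
P(M+4) = 10 × 0.62410^3 × 0.37590^2 = 0.343485
P(M+6) = 10 × 0.62410^2 × 0.37590^3 = 0.206883
P(M+8) = 5 × 0.62410^1 × 0.37590^4 = 0.062304
P(M+10) = 0.37590^5 = 0.007505
The M+4 peak is largest (0.343485); scaling to 100 gives 27.6 : 83.0 : 100.0 : 60.2 : 18.1 : 2.2.

27.6 : 83.0 : 100.0 : 60.2 : 18.1 : 2.2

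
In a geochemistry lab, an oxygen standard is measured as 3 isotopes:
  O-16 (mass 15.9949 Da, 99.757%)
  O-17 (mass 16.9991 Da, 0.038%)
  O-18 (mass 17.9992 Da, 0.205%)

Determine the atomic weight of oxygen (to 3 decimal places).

15.999 Da

The abundance-weighted mean is 0.99757 × 15.9949 + 0.00038 × 16.9991 + 0.00205 × 17.9992
= 15.95603 + 0.00646 + 0.03690 = 15.99939 Da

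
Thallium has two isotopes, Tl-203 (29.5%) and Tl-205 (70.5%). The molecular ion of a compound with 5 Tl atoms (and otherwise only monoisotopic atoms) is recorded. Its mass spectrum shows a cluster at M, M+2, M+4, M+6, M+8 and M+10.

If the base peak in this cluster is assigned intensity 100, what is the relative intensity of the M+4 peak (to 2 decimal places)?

35.02

(0.295 + 0.705)^5 gives M 0.0022, M+2 0.0267, M+4 0.1276, M+6 0.3049, M+8 0.3644, M+10 0.1742; the largest is M+8.
P(M+8) = C(5,4) × 0.295^1 × 0.705^4 = 5 × 0.2950 × 0.24703385 = 0.364375 (base)
P(M+4) = C(5,2) × 0.295^3 × 0.705^2 = 10 × 0.02567237 × 0.497025 = 0.127598
Relative intensity = 0.127598 / 0.364375 × 100 = 35.02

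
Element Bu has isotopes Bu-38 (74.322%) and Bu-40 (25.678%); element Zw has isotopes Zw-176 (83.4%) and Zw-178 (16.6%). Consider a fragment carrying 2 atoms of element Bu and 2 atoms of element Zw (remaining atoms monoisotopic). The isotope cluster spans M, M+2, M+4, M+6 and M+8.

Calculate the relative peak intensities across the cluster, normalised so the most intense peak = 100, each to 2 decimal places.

91.82 : 100.00 : 39.86 : 6.88 : 0.43

Element Bu pattern (n=2): 0.55237597 : 0.38168806 : 0.06593597
Element Zw pattern (n=2): 0.695556 : 0.276888 : 0.027556
Convolve the two distributions (both contribute in 2-u steps):
  M: 0.55237597×0.695556 = 0.384208
  M+2: 0.55237597×0.276888 + 0.38168806×0.695556 = 0.418432
  M+4: 0.55237597×0.027556 + 0.38168806×0.276888 + 0.06593597×0.695556 = 0.166768
  M+6: 0.38168806×0.027556 + 0.06593597×0.276888 = 0.028775
  M+8: 0.06593597×0.027556 = 0.001817
Scale to base peak (0.418432) = 100: 91.82 : 100.00 : 39.86 : 6.88 : 0.43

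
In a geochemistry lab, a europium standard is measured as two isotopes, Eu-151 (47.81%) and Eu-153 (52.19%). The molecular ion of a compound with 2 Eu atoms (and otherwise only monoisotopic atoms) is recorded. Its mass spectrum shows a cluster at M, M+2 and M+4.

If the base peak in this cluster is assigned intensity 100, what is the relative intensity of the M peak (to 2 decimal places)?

45.80

(0.4781 + 0.5219)^2 gives M 0.2286, M+2 0.4990, M+4 0.2724; the largest is M+2.
P(M+2) = C(2,1) × 0.4781^1 × 0.5219^1 = 2 × 0.4781 × 0.5219 = 0.499041 (base)
P(M) = C(2,0) × 0.4781^2 × 0.5219^0 = 1 × 0.22857961 × 1.0000 = 0.228580
Relative intensity = 0.228580 / 0.499041 × 100 = 45.80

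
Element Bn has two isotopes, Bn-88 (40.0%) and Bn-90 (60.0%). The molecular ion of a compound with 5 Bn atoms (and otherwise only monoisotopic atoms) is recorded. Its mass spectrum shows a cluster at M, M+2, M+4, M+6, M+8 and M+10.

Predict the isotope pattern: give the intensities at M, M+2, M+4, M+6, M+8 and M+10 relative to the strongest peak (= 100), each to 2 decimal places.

2.96 : 22.22 : 66.67 : 100.00 : 75.00 : 22.50

Each Bn atom is independently Bn-88 (p = 0.400) or Bn-90 (q = 0.600); the cluster is the binomial expansion (p + q)^5.
P(M) = 0.400^5 = 0.010240
P(M+2) = 5 × 0.400^4 × 0.600^1 = 0.076800
P(M+4) = 10 × 0.400^3 × 0.600^2 = 0.230400
P(M+6) = 10 × 0.400^2 × 0.600^3 = 0.345600
P(M+8) = 5 × 0.400^1 × 0.600^4 = 0.259200
P(M+10) = 0.600^5 = 0.077760
The M+6 peak is largest (0.345600); scaling to 100 gives 2.96 : 22.22 : 66.67 : 100.00 : 75.00 : 22.50.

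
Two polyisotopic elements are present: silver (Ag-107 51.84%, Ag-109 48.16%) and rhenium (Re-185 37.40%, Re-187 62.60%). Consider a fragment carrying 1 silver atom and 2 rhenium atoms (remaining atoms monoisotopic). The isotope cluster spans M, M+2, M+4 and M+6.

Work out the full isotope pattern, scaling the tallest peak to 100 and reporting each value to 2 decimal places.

16.92 : 72.34 : 100.00 : 44.03

Silver pattern (n=1): 0.5184 : 0.4816
Rhenium pattern (n=2): 0.139876 : 0.468248 : 0.391876
Convolve the two distributions (both contribute in 2-u steps):
  M: 0.5184×0.139876 = 0.072512
  M+2: 0.5184×0.468248 + 0.4816×0.139876 = 0.310104
  M+4: 0.5184×0.391876 + 0.4816×0.468248 = 0.428657
  M+6: 0.4816×0.391876 = 0.188727
Scale to base peak (0.428657) = 100: 16.92 : 72.34 : 100.00 : 44.03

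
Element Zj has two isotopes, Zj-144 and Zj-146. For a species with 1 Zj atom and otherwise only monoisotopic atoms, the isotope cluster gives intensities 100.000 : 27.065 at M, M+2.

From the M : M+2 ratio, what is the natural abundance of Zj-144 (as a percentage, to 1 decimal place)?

78.7%

If p is the fraction of Zj that is Zj-144, then I(M+2)/I(M) = [C(1,1)·p^0·(1−p)] / p^1 = 1·(1−p)/p = 27.065/100.000 = 0.2707
(1−p)/p = 0.2707/1 = 0.2707  ⇒  p = 1/(1 + 0.2707) = 0.7870
Zj-144: 78.7%, Zj-146: 21.3%.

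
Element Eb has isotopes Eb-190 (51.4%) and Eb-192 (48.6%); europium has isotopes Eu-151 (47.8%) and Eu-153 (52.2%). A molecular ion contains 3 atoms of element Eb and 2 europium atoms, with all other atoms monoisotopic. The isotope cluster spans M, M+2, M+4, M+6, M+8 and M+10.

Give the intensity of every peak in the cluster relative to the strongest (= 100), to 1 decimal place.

Element Eb pattern (n=3): 0.13579674 : 0.38519777 : 0.36421423 : 0.11479126
Europium pattern (n=2): 0.228484 : 0.499032 : 0.272484
Convolve the two distributions (both contribute in 2-u steps):
  M: 0.13579674×0.228484 = 0.031027
  M+2: 0.13579674×0.499032 + 0.38519777×0.228484 = 0.155778
  M+4: 0.13579674×0.272484 + 0.38519777×0.499032 + 0.36421423×0.228484 = 0.312446
  M+6: 0.38519777×0.272484 + 0.36421423×0.499032 + 0.11479126×0.228484 = 0.312943
  M+8: 0.36421423×0.272484 + 0.11479126×0.499032 = 0.156527
  M+10: 0.11479126×0.272484 = 0.031279
Scale to base peak (0.312943) = 100: 9.9 : 49.8 : 99.8 : 100.0 : 50.0 : 10.0

9.9 : 49.8 : 99.8 : 100.0 : 50.0 : 10.0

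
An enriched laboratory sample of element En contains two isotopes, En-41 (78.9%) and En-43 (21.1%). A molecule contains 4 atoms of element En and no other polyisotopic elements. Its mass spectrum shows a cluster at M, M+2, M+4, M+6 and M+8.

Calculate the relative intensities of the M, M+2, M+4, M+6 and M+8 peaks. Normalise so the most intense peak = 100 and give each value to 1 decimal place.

Expanding (0.789 + 0.211)^4:
P(M) = 0.789^4 = 0.387532
P(M+2) = 4 × 0.789^3 × 0.211^1 = 0.414547
P(M+4) = 6 × 0.789^2 × 0.211^2 = 0.166292
P(M+6) = 4 × 0.789^1 × 0.211^3 = 0.029647
P(M+8) = 0.211^4 = 0.001982
The M+2 peak is largest (0.414547); scaling to 100 gives 93.5 : 100.0 : 40.1 : 7.2 : 0.5.

93.5 : 100.0 : 40.1 : 7.2 : 0.5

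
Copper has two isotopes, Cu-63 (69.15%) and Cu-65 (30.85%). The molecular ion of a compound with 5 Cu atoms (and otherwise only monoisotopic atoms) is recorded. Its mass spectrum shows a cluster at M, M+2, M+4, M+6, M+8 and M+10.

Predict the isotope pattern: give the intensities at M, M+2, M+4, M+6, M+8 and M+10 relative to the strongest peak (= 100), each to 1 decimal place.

44.8 : 100.0 : 89.2 : 39.8 : 8.9 : 0.8

Each Cu atom is independently Cu-63 (p = 0.6915) or Cu-65 (q = 0.3085); the cluster is the binomial expansion (p + q)^5.
P(M) = 0.6915^5 = 0.158111
P(M+2) = 5 × 0.6915^4 × 0.3085^1 = 0.352691
P(M+4) = 10 × 0.6915^3 × 0.3085^2 = 0.314693
P(M+6) = 10 × 0.6915^2 × 0.3085^3 = 0.140394
P(M+8) = 5 × 0.6915^1 × 0.3085^4 = 0.031317
P(M+10) = 0.3085^5 = 0.002794
The M+2 peak is largest (0.352691); scaling to 100 gives 44.8 : 100.0 : 89.2 : 39.8 : 8.9 : 0.8.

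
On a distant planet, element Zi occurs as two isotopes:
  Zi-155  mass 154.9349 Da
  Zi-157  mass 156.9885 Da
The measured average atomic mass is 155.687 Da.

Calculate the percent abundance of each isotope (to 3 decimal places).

Zi-155: 63.377%, Zi-157: 36.623%

Let x be the fractional abundance of Zi-155; then Zi-157 has abundance 1 − x.
154.9349·x + 156.9885·(1 − x) = 155.687
(154.9349 − 156.9885)·x = 155.687 − 156.9885
x = -1.3015 / -2.0536 = 0.63377 → 63.377% Zi-155, 36.623% Zi-157.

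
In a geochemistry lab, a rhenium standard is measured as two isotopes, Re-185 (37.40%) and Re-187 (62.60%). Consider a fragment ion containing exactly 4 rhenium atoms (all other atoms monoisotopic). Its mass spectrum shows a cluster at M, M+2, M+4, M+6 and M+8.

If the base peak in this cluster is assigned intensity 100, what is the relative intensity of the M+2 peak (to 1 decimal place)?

35.7

Binomial terms of (0.3740 + 0.6260)^4: M 0.0196, M+2 0.1310, M+4 0.3289, M+6 0.3670, M+8 0.1536 → M+6 is the base peak.
P(M+6) = C(4,3) × 0.3740^1 × 0.6260^3 = 4 × 0.3740 × 0.24531438 = 0.366990 (base)
P(M+2) = C(4,1) × 0.3740^3 × 0.6260^1 = 4 × 0.05231362 × 0.6260 = 0.130993
Relative intensity = 0.130993 / 0.366990 × 100 = 35.7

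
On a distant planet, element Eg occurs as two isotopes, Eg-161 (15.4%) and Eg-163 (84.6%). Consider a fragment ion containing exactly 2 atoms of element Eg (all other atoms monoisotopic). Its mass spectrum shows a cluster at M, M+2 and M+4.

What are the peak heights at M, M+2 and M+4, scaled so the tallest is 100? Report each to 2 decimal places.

Expanding (0.154 + 0.846)^2:
P(M) = 0.154^2 = 0.023716
P(M+2) = 2 × 0.154^1 × 0.846^1 = 0.260568
P(M+4) = 0.846^2 = 0.715716
The M+4 peak is largest (0.715716); scaling to 100 gives 3.31 : 36.41 : 100.00.

3.31 : 36.41 : 100.00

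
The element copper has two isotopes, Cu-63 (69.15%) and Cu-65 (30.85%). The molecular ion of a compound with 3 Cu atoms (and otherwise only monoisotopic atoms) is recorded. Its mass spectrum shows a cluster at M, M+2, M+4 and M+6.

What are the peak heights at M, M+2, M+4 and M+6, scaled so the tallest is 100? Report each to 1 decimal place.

The 3 Cu atoms are independent, so intensities follow the terms of (0.6915 + 0.3085)^3.
P(M) = 0.6915^3 = 0.330656
P(M+2) = 3 × 0.6915^2 × 0.3085^1 = 0.442548
P(M+4) = 3 × 0.6915^1 × 0.3085^2 = 0.197435
P(M+6) = 0.3085^3 = 0.029361
The M+2 peak is largest (0.442548); scaling to 100 gives 74.7 : 100.0 : 44.6 : 6.6.

74.7 : 100.0 : 44.6 : 6.6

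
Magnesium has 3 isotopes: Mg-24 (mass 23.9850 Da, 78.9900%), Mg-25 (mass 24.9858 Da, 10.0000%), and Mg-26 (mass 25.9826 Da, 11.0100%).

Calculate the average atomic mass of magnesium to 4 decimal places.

Average mass = Σ (abundance × isotope mass) = 0.789900 × 23.9850 + 0.100000 × 24.9858 + 0.110100 × 25.9826
= 18.94575 + 2.49858 + 2.86068 = 24.30501 Da

24.3050 Da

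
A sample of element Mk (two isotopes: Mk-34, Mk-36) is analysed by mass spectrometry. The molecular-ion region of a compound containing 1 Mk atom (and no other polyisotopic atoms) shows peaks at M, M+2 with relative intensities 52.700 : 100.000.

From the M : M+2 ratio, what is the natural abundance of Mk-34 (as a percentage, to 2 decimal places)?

Let p = fractional abundance of Mk-34. I(M+2)/I(M) = [C(1,1)·p^0·(1−p)] / p^1 = 1·(1−p)/p = 100.000/52.700 = 1.8975
(1−p)/p = 1.8975/1 = 1.8975  ⇒  p = 1/(1 + 1.8975) = 0.3451
Mk-34: 34.51%, Mk-36: 65.49%.

34.51%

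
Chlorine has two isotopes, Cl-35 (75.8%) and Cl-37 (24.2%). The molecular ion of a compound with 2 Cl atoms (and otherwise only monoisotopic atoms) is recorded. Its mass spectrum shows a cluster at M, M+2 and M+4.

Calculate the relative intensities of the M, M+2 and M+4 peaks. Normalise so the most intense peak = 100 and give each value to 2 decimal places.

100.00 : 63.85 : 10.19

Each Cl atom is independently Cl-35 (p = 0.758) or Cl-37 (q = 0.242); the cluster is the binomial expansion (p + q)^2.
P(M) = 0.758^2 = 0.574564
P(M+2) = 2 × 0.758^1 × 0.242^1 = 0.366872
P(M+4) = 0.242^2 = 0.058564
The M peak is largest (0.574564); scaling to 100 gives 100.00 : 63.85 : 10.19.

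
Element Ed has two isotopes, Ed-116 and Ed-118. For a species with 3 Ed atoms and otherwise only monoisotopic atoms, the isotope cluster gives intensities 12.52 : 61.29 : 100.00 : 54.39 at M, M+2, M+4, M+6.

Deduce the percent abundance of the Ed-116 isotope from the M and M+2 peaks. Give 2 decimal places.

38.00%

If p is the fraction of Ed that is Ed-116, then I(M+2)/I(M) = [C(3,1)·p^2·(1−p)] / p^3 = 3·(1−p)/p = 61.29/12.52 = 4.8954
(1−p)/p = 4.8954/3 = 1.6318  ⇒  p = 1/(1 + 1.6318) = 0.3800
Ed-116: 38.00%, Ed-118: 62.00%.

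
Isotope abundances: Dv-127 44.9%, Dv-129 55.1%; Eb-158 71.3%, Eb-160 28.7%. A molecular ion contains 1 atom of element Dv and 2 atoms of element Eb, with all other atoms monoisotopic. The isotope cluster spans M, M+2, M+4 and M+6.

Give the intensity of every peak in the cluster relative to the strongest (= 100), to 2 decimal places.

Element Dv pattern (n=1): 0.4490 : 0.5510
Element Eb pattern (n=2): 0.508369 : 0.409262 : 0.082369
Convolve the two distributions (both contribute in 2-u steps):
  M: 0.4490×0.508369 = 0.228258
  M+2: 0.4490×0.409262 + 0.5510×0.508369 = 0.463870
  M+4: 0.4490×0.082369 + 0.5510×0.409262 = 0.262487
  M+6: 0.5510×0.082369 = 0.045385
Scale to base peak (0.463870) = 100: 49.21 : 100.00 : 56.59 : 9.78

49.21 : 100.00 : 56.59 : 9.78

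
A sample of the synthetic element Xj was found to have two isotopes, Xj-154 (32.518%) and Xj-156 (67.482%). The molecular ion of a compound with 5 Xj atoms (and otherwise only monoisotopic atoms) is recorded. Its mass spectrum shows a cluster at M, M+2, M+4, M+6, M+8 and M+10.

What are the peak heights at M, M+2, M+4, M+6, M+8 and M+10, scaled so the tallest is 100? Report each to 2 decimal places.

1.08 : 11.19 : 46.44 : 96.38 : 100.00 : 41.50

Expanding (0.32518 + 0.67482)^5:
P(M) = 0.32518^5 = 0.003636
P(M+2) = 5 × 0.32518^4 × 0.67482^1 = 0.037727
P(M+4) = 10 × 0.32518^3 × 0.67482^2 = 0.156584
P(M+6) = 10 × 0.32518^2 × 0.67482^3 = 0.324946
P(M+8) = 5 × 0.32518^1 × 0.67482^4 = 0.337167
P(M+10) = 0.67482^5 = 0.139939
The M+8 peak is largest (0.337167); scaling to 100 gives 1.08 : 11.19 : 46.44 : 96.38 : 100.00 : 41.50.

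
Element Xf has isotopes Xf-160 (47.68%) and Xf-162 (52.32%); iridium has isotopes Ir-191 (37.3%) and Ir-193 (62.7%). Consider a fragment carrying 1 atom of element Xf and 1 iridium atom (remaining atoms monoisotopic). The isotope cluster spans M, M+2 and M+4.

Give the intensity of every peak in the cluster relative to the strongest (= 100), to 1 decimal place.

36.0 : 100.0 : 66.4

Element Xf pattern (n=1): 0.4768 : 0.5232
Iridium pattern (n=1): 0.3730 : 0.6270
Convolve the two distributions (both contribute in 2-u steps):
  M: 0.4768×0.3730 = 0.177846
  M+2: 0.4768×0.6270 + 0.5232×0.3730 = 0.494107
  M+4: 0.5232×0.6270 = 0.328046
Scale to base peak (0.494107) = 100: 36.0 : 100.0 : 66.4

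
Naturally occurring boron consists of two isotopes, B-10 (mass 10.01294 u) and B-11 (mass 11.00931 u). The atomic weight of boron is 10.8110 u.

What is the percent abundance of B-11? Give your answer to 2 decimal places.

80.10%

With x = fraction of B-10 (so B-11 is 1 − x):
10.01294·x + 11.00931·(1 − x) = 10.8110
(10.01294 − 11.00931)·x = 10.8110 − 11.00931
x = -0.19831 / -0.99637 = 0.19903 → 19.90% B-10, 80.10% B-11.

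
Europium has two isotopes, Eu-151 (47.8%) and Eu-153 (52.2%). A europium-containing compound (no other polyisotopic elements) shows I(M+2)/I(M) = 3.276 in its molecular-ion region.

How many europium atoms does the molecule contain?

With n Eu atoms, P(M+2)/P(M) = C(n,1)·p^(n−1)q / p^n = n·q/p = n · 0.522/0.478.
n = 3.276 × 0.478/0.522 = 3.00 ≈ 3

3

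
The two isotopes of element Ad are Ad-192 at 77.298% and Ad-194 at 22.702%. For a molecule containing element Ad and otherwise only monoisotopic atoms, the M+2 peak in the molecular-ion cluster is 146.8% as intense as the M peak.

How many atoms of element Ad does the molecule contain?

5

The M+2/M ratio from n Ad atoms is n · q/p = n · 0.22702/0.77298.
n = 1.468 × 0.77298/0.22702 = 5.00 ≈ 5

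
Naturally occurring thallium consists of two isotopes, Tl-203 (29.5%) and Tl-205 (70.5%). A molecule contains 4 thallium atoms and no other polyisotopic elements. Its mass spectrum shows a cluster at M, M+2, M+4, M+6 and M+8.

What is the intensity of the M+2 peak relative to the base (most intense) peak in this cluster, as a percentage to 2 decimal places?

17.51%

Term probabilities: M 0.0076, M+2 0.0724, M+4 0.2595, M+6 0.4135, M+8 0.2470. Base peak = M+6.
P(M+6) = C(4,3) × 0.295^1 × 0.705^3 = 4 × 0.2950 × 0.35040263 = 0.413475 (base)
P(M+2) = C(4,1) × 0.295^3 × 0.705^1 = 4 × 0.02567237 × 0.7050 = 0.072396
Relative intensity = 0.072396 / 0.413475 × 100 = 17.51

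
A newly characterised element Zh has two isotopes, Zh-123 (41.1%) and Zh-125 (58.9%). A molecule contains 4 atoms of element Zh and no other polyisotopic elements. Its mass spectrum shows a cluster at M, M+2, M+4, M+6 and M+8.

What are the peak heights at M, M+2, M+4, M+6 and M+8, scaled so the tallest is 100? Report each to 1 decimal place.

8.1 : 46.5 : 100.0 : 95.5 : 34.2

Each Zh atom is independently Zh-123 (p = 0.411) or Zh-125 (q = 0.589); the cluster is the binomial expansion (p + q)^4.
P(M) = 0.411^4 = 0.028534
P(M+2) = 4 × 0.411^3 × 0.589^1 = 0.163569
P(M+4) = 6 × 0.411^2 × 0.589^2 = 0.351613
P(M+6) = 4 × 0.411^1 × 0.589^3 = 0.335929
P(M+8) = 0.589^4 = 0.120354
The M+4 peak is largest (0.351613); scaling to 100 gives 8.1 : 46.5 : 100.0 : 95.5 : 34.2.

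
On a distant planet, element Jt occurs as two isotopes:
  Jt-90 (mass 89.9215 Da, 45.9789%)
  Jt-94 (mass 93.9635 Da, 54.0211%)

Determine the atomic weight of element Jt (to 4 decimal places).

Weight each isotope mass by its fractional abundance: 0.459789 × 89.9215 + 0.540211 × 93.9635
= 41.34492 + 50.76012 = 92.10504 Da

92.1050 Da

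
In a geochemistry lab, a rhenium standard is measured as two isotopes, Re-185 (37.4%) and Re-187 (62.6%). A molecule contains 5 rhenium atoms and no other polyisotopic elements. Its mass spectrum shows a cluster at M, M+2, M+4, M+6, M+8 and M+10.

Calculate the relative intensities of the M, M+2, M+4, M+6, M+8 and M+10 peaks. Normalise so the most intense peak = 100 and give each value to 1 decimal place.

2.1 : 17.8 : 59.7 : 100.0 : 83.7 : 28.0

Expanding (0.374 + 0.626)^5:
P(M) = 0.374^5 = 0.007317
P(M+2) = 5 × 0.374^4 × 0.626^1 = 0.061239
P(M+4) = 10 × 0.374^3 × 0.626^2 = 0.205005
P(M+6) = 10 × 0.374^2 × 0.626^3 = 0.343136
P(M+8) = 5 × 0.374^1 × 0.626^4 = 0.287170
P(M+10) = 0.626^5 = 0.096133
The M+6 peak is largest (0.343136); scaling to 100 gives 2.1 : 17.8 : 59.7 : 100.0 : 83.7 : 28.0.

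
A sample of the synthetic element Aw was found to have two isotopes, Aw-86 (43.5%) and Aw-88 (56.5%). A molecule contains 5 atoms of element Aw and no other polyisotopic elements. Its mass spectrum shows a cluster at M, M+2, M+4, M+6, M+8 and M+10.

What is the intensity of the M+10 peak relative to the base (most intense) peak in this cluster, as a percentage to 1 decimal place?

Binomial terms of (0.435 + 0.565)^5: M 0.0156, M+2 0.1012, M+4 0.2628, M+6 0.3413, M+8 0.2216, M+10 0.0576 → M+6 is the base peak.
P(M+6) = C(5,3) × 0.435^2 × 0.565^3 = 10 × 0.189225 × 0.18036212 = 0.341290 (base)
P(M+10) = C(5,5) × 0.435^0 × 0.565^5 = 1 × 1.0000 × 0.0575761 = 0.057576
Relative intensity = 0.057576 / 0.341290 × 100 = 16.9

16.9%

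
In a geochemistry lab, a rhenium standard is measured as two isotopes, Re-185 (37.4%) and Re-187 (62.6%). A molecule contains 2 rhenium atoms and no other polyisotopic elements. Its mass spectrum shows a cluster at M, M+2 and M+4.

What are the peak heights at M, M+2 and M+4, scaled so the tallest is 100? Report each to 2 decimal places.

29.87 : 100.00 : 83.69

The 2 Re atoms are independent, so intensities follow the terms of (0.374 + 0.626)^2.
P(M) = 0.374^2 = 0.139876
P(M+2) = 2 × 0.374^1 × 0.626^1 = 0.468248
P(M+4) = 0.626^2 = 0.391876
The M+2 peak is largest (0.468248); scaling to 100 gives 29.87 : 100.00 : 83.69.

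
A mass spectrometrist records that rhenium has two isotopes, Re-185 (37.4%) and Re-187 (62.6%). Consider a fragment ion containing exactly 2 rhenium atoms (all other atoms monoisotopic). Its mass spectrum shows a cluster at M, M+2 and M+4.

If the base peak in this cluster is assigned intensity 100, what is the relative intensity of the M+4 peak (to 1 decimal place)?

83.7

(0.374 + 0.626)^2 gives M 0.1399, M+2 0.4682, M+4 0.3919; the largest is M+2.
P(M+2) = C(2,1) × 0.374^1 × 0.626^1 = 2 × 0.3740 × 0.6260 = 0.468248 (base)
P(M+4) = C(2,2) × 0.374^0 × 0.626^2 = 1 × 1.0000 × 0.391876 = 0.391876
Relative intensity = 0.391876 / 0.468248 × 100 = 83.7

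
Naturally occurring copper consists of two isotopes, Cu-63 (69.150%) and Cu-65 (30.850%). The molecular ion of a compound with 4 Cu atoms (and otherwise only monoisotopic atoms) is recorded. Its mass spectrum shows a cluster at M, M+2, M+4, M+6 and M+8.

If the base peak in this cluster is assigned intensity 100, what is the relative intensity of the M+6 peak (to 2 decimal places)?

Term probabilities: M 0.2286, M+2 0.4080, M+4 0.2731, M+6 0.0812, M+8 0.0091. Base peak = M+2.
P(M+2) = C(4,1) × 0.69150^3 × 0.30850^1 = 4 × 0.33065611 × 0.3085 = 0.408030 (base)
P(M+6) = C(4,3) × 0.69150^1 × 0.30850^3 = 4 × 0.6915 × 0.02936064 = 0.081212
Relative intensity = 0.081212 / 0.408030 × 100 = 19.90

19.90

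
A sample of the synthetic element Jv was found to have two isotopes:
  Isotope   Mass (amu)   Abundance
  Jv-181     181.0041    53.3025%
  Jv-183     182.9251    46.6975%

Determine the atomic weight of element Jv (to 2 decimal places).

181.90 amu

Average mass = Σ (abundance × isotope mass) = 0.533025 × 181.0041 + 0.466975 × 182.9251
= 96.47971 + 85.42145 = 181.90116 amu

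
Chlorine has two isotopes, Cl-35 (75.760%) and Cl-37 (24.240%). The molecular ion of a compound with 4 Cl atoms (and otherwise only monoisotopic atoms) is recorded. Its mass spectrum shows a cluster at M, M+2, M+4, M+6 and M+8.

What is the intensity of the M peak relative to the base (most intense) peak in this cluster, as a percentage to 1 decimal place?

Term probabilities: M 0.3294, M+2 0.4216, M+4 0.2023, M+6 0.0432, M+8 0.0035. Base peak = M+2.
P(M+2) = C(4,1) × 0.75760^3 × 0.24240^1 = 4 × 0.4348304 × 0.2424 = 0.421612 (base)
P(M) = C(4,0) × 0.75760^4 × 0.24240^0 = 1 × 0.32942751 × 1.0000 = 0.329428
Relative intensity = 0.329428 / 0.421612 × 100 = 78.1

78.1%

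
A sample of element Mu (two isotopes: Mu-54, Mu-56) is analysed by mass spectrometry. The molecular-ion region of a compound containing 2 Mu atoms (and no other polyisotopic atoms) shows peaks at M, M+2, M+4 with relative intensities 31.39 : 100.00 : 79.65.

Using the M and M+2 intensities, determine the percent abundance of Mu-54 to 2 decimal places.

Write p for the Mu-54 fraction. I(M+2)/I(M) = [C(2,1)·p^1·(1−p)] / p^2 = 2·(1−p)/p = 100.00/31.39 = 3.1857
(1−p)/p = 3.1857/2 = 1.5929  ⇒  p = 1/(1 + 1.5929) = 0.3857
Mu-54: 38.57%, Mu-56: 61.43%.

38.57%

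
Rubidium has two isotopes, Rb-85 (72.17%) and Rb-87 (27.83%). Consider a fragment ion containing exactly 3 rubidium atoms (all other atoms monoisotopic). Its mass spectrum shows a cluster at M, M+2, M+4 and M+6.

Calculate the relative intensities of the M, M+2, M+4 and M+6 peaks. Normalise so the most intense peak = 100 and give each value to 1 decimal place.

Each Rb atom is independently Rb-85 (p = 0.7217) or Rb-87 (q = 0.2783); the cluster is the binomial expansion (p + q)^3.
P(M) = 0.7217^3 = 0.375898
P(M+2) = 3 × 0.7217^2 × 0.2783^1 = 0.434858
P(M+4) = 3 × 0.7217^1 × 0.2783^2 = 0.167689
P(M+6) = 0.2783^3 = 0.021555
The M+2 peak is largest (0.434858); scaling to 100 gives 86.4 : 100.0 : 38.6 : 5.0.

86.4 : 100.0 : 38.6 : 5.0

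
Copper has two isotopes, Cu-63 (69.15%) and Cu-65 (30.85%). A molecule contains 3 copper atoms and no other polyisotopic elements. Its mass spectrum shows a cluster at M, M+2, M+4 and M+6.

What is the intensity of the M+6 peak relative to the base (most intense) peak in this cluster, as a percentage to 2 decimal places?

6.63%

Term probabilities: M 0.3307, M+2 0.4425, M+4 0.1974, M+6 0.0294. Base peak = M+2.
P(M+2) = C(3,1) × 0.6915^2 × 0.3085^1 = 3 × 0.47817225 × 0.3085 = 0.442548 (base)
P(M+6) = C(3,3) × 0.6915^0 × 0.3085^3 = 1 × 1.0000 × 0.02936064 = 0.029361
Relative intensity = 0.029361 / 0.442548 × 100 = 6.63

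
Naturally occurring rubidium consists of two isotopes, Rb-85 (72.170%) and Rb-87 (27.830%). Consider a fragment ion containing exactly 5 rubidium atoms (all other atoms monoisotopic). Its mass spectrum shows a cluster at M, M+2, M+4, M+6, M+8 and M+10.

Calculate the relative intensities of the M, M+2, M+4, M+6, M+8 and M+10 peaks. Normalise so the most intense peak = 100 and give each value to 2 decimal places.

51.86 : 100.00 : 77.12 : 29.74 : 5.73 : 0.44

The 5 Rb atoms are independent, so intensities follow the terms of (0.72170 + 0.27830)^5.
P(M) = 0.72170^5 = 0.195787
P(M+2) = 5 × 0.72170^4 × 0.27830^1 = 0.377494
P(M+4) = 10 × 0.72170^3 × 0.27830^2 = 0.291136
P(M+6) = 10 × 0.72170^2 × 0.27830^3 = 0.112267
P(M+8) = 5 × 0.72170^1 × 0.27830^4 = 0.021646
P(M+10) = 0.27830^5 = 0.001669
The M+2 peak is largest (0.377494); scaling to 100 gives 51.86 : 100.00 : 77.12 : 29.74 : 5.73 : 0.44.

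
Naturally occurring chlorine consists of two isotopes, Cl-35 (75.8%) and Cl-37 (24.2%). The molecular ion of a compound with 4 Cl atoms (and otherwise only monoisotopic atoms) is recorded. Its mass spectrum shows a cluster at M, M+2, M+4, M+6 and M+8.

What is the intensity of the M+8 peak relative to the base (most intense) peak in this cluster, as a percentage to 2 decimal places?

Term probabilities: M 0.3301, M+2 0.4216, M+4 0.2019, M+6 0.0430, M+8 0.0034. Base peak = M+2.
P(M+2) = C(4,1) × 0.758^3 × 0.242^1 = 4 × 0.43551951 × 0.2420 = 0.421583 (base)
P(M+8) = C(4,4) × 0.758^0 × 0.242^4 = 1 × 1.0000 × 0.00342974 = 0.003430
Relative intensity = 0.003430 / 0.421583 × 100 = 0.81

0.81%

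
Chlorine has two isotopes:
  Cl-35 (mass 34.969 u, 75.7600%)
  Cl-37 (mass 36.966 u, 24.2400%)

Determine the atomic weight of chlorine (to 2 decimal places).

35.45 u

Ar = Σ fᵢ·mᵢ = 0.757600 × 34.969 + 0.242400 × 36.966
= 26.4925 + 8.9606 = 35.4531 u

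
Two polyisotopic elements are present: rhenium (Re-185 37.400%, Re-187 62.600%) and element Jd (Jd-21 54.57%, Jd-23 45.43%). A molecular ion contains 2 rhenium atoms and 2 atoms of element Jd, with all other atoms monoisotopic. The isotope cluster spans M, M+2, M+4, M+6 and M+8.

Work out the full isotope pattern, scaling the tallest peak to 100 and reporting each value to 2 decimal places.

11.03 : 55.28 : 100.00 : 77.02 : 21.41

Rhenium pattern (n=2): 0.139876 : 0.468248 : 0.391876
Element Jd pattern (n=2): 0.29778849 : 0.49582302 : 0.20638849
Convolve the two distributions (both contribute in 2-u steps):
  M: 0.139876×0.29778849 = 0.041653
  M+2: 0.139876×0.49582302 + 0.468248×0.29778849 = 0.208793
  M+4: 0.139876×0.20638849 + 0.468248×0.49582302 + 0.391876×0.29778849 = 0.377733
  M+6: 0.468248×0.20638849 + 0.391876×0.49582302 = 0.290942
  M+8: 0.391876×0.20638849 = 0.080879
Scale to base peak (0.377733) = 100: 11.03 : 55.28 : 100.00 : 77.02 : 21.41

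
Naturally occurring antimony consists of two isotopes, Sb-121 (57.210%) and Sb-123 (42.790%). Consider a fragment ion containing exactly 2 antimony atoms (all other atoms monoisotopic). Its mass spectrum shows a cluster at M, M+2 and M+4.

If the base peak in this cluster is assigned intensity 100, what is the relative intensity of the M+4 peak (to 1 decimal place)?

37.4

(0.57210 + 0.42790)^2 gives M 0.3273, M+2 0.4896, M+4 0.1831; the largest is M+2.
P(M+2) = C(2,1) × 0.57210^1 × 0.42790^1 = 2 × 0.5721 × 0.4279 = 0.489603 (base)
P(M+4) = C(2,2) × 0.57210^0 × 0.42790^2 = 1 × 1.0000 × 0.18309841 = 0.183098
Relative intensity = 0.183098 / 0.489603 × 100 = 37.4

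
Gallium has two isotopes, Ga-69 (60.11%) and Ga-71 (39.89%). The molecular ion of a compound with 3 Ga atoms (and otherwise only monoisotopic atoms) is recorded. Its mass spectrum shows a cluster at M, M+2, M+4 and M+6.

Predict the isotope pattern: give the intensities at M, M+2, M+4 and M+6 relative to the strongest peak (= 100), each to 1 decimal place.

Each Ga atom is independently Ga-69 (p = 0.6011) or Ga-71 (q = 0.3989); the cluster is the binomial expansion (p + q)^3.
P(M) = 0.6011^3 = 0.217190
P(M+2) = 3 × 0.6011^2 × 0.3989^1 = 0.432393
P(M+4) = 3 × 0.6011^1 × 0.3989^2 = 0.286943
P(M+6) = 0.3989^3 = 0.063473
The M+2 peak is largest (0.432393); scaling to 100 gives 50.2 : 100.0 : 66.4 : 14.7.

50.2 : 100.0 : 66.4 : 14.7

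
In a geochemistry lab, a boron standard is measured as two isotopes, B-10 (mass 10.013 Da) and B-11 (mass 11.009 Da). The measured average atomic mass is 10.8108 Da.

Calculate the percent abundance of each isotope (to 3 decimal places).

Let x be the fractional abundance of B-10; then B-11 has abundance 1 − x.
10.013·x + 11.009·(1 − x) = 10.8108
(10.013 − 11.009)·x = 10.8108 − 11.009
x = -0.1982 / -0.996 = 0.19900 → 19.900% B-10, 80.100% B-11.

B-10: 19.900%, B-11: 80.100%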